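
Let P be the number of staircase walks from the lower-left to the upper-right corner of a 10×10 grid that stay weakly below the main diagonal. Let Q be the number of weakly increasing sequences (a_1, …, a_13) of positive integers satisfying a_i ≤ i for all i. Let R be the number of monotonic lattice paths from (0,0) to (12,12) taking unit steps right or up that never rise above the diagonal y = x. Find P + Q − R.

Monotone paths in an n×n grid that stay weakly below the diagonal are counted by C_n; here n = 10. So P = C_10 = 16796.
Weakly increasing sequences with a_i ≤ i biject with Dyck paths of semilength 13, so there are C_13. So Q = C_13 = 742900.
Monotone paths in an n×n grid that stay weakly below the diagonal are counted by C_n; here n = 12. So R = C_12 = 208012.
P + Q − R = 16796 + 742900 − 208012 = 551684.

551684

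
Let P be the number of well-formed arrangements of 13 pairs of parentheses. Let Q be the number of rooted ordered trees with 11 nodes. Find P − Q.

726104

With 13 pairs the number of balanced bracket strings is the Catalan number C_13. So P = C_13 = 742900.
Rooted ordered (plane) trees on m nodes have m−1 edges and are counted by C_{m−1}; m = 11 gives C_10. So Q = C_10 = 16796.
P − Q = 742900 − 16796 = 726104.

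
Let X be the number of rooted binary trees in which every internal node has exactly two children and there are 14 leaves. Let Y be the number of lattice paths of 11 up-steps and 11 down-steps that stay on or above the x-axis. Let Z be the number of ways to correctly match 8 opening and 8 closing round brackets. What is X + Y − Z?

800256

A full binary tree with L leaves has L−1 internal nodes and is counted by C_{L−1}; L = 14 gives C_13. So X = C_13 = 742900.
A Dyck path with 11 up-steps and 11 down-steps has semilength 11, so there are C_11 of them. So Y = C_11 = 58786.
A balanced arrangement of 8 bracket pairs is a Dyck word of semilength 8, so the count is C_8. So Z = C_8 = 1430.
X + Y − Z = 742900 + 58786 − 1430 = 800256.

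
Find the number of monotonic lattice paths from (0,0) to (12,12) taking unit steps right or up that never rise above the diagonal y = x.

Monotone paths in an n×n grid that stay weakly below the diagonal are counted by C_n; here n = 12.
C_12 = C_11 · 2(2·11+1)/(11+2) = 58786 · 46/13 = 208012.

208012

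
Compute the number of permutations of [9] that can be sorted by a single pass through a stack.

4862

Stack-sortable permutations are exactly the 231-avoiding ones, counted by C_n; here n = 9.
C_9 = C(18,9)/10 = 48620/10 = 4862.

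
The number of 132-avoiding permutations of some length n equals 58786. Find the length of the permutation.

11

Permutations of [n] avoiding a fixed length-3 pattern are counted by C_n. Since C_11 = 58786, the index is 11.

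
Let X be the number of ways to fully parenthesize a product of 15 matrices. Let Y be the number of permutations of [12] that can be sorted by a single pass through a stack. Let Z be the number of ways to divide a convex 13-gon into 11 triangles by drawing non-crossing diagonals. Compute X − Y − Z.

Ways to associate a product of 15 factors correspond to binary trees on 15 leaves, so the count is C_14. So X = C_14 = 2674440.
By Knuth's characterisation, the stack-sortable permutations of length 12 are the 231-avoiders, numbering C_12. So Y = C_12 = 208012.
The number of triangulations of a 13-gon is the Catalan number C_11 (index = sides − 2). So Z = C_11 = 58786.
X − Y − Z = 2674440 − 208012 − 58786 = 2407642.

2407642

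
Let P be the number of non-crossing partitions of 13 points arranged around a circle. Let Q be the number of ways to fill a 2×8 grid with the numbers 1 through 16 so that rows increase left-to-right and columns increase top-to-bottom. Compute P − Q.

Non-crossing partitions of an n-element set are counted by C_n; here n = 13. So P = C_13 = 742900.
By the hook-length formula (or a Dyck-path bijection), SYT of shape 2×8 number C_8. So Q = C_8 = 1430.
P − Q = 742900 − 1430 = 741470.

741470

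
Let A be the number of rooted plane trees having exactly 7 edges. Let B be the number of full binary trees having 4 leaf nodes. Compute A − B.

424

Rooted ordered trees with n edges are counted by C_n; here n = 7. So A = C_7 = 429.
A full binary tree with L leaves has L−1 internal nodes and is counted by C_{L−1}; L = 4 gives C_3. So B = C_3 = 5.
A − B = 429 − 5 = 424.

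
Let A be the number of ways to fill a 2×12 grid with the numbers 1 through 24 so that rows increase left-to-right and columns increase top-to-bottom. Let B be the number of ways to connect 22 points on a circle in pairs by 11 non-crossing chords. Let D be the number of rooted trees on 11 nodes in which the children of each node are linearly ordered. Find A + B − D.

Standard Young tableaux of shape 2×n are counted by C_n; here n = 12. So A = C_12 = 208012.
Non-crossing perfect matchings of 2n points on a circle are counted by C_n; with 22 points, n = 11. So B = C_11 = 58786.
Rooted ordered (plane) trees on m nodes have m−1 edges and are counted by C_{m−1}; m = 11 gives C_10. So D = C_10 = 16796.
A + B − D = 208012 + 58786 − 16796 = 250002.

250002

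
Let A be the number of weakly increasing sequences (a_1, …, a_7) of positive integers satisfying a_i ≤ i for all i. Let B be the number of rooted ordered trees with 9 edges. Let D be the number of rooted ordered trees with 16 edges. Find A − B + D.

35353237

Weakly increasing sequences with a_i ≤ i biject with Dyck paths of semilength 7, so there are C_7. So A = C_7 = 429.
A rooted plane tree with 9 edges has 10 nodes, and the count is C_9. So B = C_9 = 4862.
A rooted plane tree with 16 edges has 17 nodes, and the count is C_16. So D = C_16 = 35357670.
A − B + D = 429 − 4862 + 35357670 = 35353237.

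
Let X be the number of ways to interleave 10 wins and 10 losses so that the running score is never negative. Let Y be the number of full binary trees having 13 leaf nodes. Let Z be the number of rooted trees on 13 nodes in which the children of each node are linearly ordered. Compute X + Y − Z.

16796

Ballot sequences with n votes each where one side never trails are Dyck words, counted by C_n; here n = 10. So X = C_10 = 16796.
A full binary tree with L leaves has L−1 internal nodes and is counted by C_{L−1}; L = 13 gives C_12. So Y = C_12 = 208012.
A rooted plane tree on 13 nodes has 12 edges, and such trees are counted by C_12. So Z = C_12 = 208012.
X + Y − Z = 16796 + 208012 − 208012 = 16796.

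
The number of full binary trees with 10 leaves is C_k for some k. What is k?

9

Full binary trees with 10 leaves have 10−1 = 9 internal nodes, so there are C_9 of them.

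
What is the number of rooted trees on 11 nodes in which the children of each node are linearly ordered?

Rooted ordered (plane) trees on m nodes have m−1 edges and are counted by C_{m−1}; m = 11 gives C_10.
C_10 = C_9 · 2(2·9+1)/(9+2) = 4862 · 38/11 = 16796.

16796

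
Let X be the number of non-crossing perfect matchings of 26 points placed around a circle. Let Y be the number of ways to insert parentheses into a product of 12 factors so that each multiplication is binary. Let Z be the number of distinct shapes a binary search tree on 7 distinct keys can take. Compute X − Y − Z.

Non-crossing perfect matchings of 2n points on a circle are counted by C_n; with 26 points, n = 13. So X = C_13 = 742900.
Bracketing 12 factors into binary products is counted by C_{12−1} = C_11. So Y = C_11 = 58786.
Binary trees (left/right distinguished) on n nodes are counted by C_n; here n = 7. So Z = C_7 = 429.
X − Y − Z = 742900 − 58786 − 429 = 683685.

683685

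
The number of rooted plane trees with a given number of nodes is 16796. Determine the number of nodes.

11

Rooted ordered trees on m nodes are counted by C_{m−1}. Since C_10 = 16796, the index is 10.
So the index is 10, and the number of nodes is 10 + 1 = 11.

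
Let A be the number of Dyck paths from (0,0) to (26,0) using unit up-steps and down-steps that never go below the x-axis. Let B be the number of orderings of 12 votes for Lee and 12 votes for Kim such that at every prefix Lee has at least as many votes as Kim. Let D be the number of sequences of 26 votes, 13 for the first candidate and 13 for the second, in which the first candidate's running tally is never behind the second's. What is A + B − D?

208012

Dyck paths of semilength n (length 2n) are counted by C_n; here n = 13. So A = C_13 = 742900.
Ballot sequences with n votes each where one side never trails are Dyck words, counted by C_n; here n = 12. So B = C_12 = 208012.
Reading a vote for the leader as '(' and for the other as ')' turns such a sequence into a balanced string of 13 pairs, so the count is C_13. So D = C_13 = 742900.
A + B − D = 742900 + 208012 − 742900 = 208012.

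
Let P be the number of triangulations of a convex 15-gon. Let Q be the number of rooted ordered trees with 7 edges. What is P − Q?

742471

Triangulations of a convex m-gon are counted by C_{m−2}; with m = 15 this is C_13. So P = C_13 = 742900.
Rooted ordered trees with n edges are counted by C_n; here n = 7. So Q = C_7 = 429.
P − Q = 742900 − 429 = 742471.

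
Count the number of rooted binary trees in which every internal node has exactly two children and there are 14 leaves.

A full binary tree with L leaves has L−1 internal nodes and is counted by C_{L−1}; L = 14 gives C_13.
C_13 = C_12 · 2(2·12+1)/(12+2) = 208012 · 50/14 = 742900.

742900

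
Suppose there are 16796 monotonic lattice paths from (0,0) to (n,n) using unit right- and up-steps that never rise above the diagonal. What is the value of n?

Such diagonal-avoiding paths in an n×n grid are counted by C_n, and C_10 = 16796.

10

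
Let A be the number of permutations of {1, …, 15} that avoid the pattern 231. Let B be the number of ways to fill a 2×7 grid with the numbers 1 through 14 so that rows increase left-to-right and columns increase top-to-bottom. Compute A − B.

Permutations of [n] avoiding any single length-3 pattern are counted by C_n; here n = 15. So A = C_15 = 9694845.
By the hook-length formula (or a Dyck-path bijection), SYT of shape 2×7 number C_7. So B = C_7 = 429.
A − B = 9694845 − 429 = 9694416.

9694416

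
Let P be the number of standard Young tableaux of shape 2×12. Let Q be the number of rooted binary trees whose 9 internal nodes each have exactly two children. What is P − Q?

By the hook-length formula (or a Dyck-path bijection), SYT of shape 2×12 number C_12. So P = C_12 = 208012.
The number of full binary trees on 9 internal nodes is the Catalan number C_9. So Q = C_9 = 4862.
P − Q = 208012 − 4862 = 203150.

203150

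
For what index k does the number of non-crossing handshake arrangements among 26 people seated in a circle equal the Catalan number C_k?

Non-crossing handshake pairings of 2n people are counted by C_n; 26 people gives n = 13.

13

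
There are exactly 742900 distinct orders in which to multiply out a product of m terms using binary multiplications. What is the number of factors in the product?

Parenthesizations of m factors are counted by C_{m−1}. Since C_13 = 742900, the index is 13.
So the index is 13, and the number of factors is 13 + 1 = 14.

14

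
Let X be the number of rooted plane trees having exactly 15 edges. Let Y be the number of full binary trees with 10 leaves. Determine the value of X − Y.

9689983

A rooted plane tree with 15 edges has 16 nodes, and the count is C_15. So X = C_15 = 9694845.
A full binary tree with L leaves has L−1 internal nodes and is counted by C_{L−1}; L = 10 gives C_9. So Y = C_9 = 4862.
X − Y = 9694845 − 4862 = 9689983.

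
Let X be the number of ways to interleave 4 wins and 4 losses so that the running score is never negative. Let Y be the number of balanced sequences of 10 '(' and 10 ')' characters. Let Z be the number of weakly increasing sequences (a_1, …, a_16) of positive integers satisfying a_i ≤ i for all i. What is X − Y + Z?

Ballot sequences with n votes each where one side never trails are Dyck words, counted by C_n; here n = 4. So X = C_4 = 14.
With 10 pairs the number of balanced bracket strings is the Catalan number C_10. So Y = C_10 = 16796.
Weakly increasing sequences with a_i ≤ i biject with Dyck paths of semilength 16, so there are C_16. So Z = C_16 = 35357670.
X − Y + Z = 14 − 16796 + 35357670 = 35340888.

35340888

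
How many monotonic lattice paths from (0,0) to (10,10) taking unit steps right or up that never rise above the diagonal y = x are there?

16796

Sub-diagonal monotone paths from (0,0) to (10,10) biject with Dyck paths of semilength 10, giving C_10.
C_10 = C_9 · 2(2·9+1)/(9+2) = 4862 · 38/11 = 16796.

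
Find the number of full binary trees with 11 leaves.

16796

A full binary tree with L leaves has L−1 internal nodes and is counted by C_{L−1}; L = 11 gives C_10.
C_10 = C(20,10)/11 = 184756/11 = 16796.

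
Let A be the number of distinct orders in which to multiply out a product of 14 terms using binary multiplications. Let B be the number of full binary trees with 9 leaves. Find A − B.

741470

Bracketing 14 factors into binary products is counted by C_{14−1} = C_13. So A = C_13 = 742900.
A full binary tree with L leaves has L−1 internal nodes and is counted by C_{L−1}; L = 9 gives C_8. So B = C_8 = 1430.
A − B = 742900 − 1430 = 741470.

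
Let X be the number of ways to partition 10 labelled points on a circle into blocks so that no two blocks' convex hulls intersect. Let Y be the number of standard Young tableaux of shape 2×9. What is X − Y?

The non-crossing partitions of [10] form a lattice of size C_10. So X = C_10 = 16796.
By the hook-length formula (or a Dyck-path bijection), SYT of shape 2×9 number C_9. So Y = C_9 = 4862.
X − Y = 16796 − 4862 = 11934.

11934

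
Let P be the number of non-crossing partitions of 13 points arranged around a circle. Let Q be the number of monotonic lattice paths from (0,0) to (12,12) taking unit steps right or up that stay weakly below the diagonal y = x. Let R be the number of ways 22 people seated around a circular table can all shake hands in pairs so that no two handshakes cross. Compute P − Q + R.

The non-crossing partitions of [13] form a lattice of size C_13. So P = C_13 = 742900.
Monotone paths in an n×n grid that stay weakly below the diagonal are counted by C_n; here n = 12. So Q = C_12 = 208012.
With 22 = 2·11 people, non-crossing handshake pairings are non-crossing perfect matchings on a circle, counted by C_11. So R = C_11 = 58786.
P − Q + R = 742900 − 208012 + 58786 = 593674.

593674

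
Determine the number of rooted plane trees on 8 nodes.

429

Rooted ordered (plane) trees on m nodes have m−1 edges and are counted by C_{m−1}; m = 8 gives C_7.
C_7 = C(14,7)/8 = 3432/8 = 429.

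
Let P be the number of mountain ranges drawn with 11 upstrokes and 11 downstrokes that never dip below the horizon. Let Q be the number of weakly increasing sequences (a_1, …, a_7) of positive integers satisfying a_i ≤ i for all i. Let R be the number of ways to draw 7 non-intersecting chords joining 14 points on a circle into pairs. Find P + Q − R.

A Dyck path with 11 up-steps and 11 down-steps has semilength 11, so there are C_11 of them. So P = C_11 = 58786.
Weakly increasing sequences with a_i ≤ i biject with Dyck paths of semilength 7, so there are C_7. So Q = C_7 = 429.
Non-crossing perfect matchings of 2n points on a circle are counted by C_n; with 14 points, n = 7. So R = C_7 = 429.
P + Q − R = 58786 + 429 − 429 = 58786.

58786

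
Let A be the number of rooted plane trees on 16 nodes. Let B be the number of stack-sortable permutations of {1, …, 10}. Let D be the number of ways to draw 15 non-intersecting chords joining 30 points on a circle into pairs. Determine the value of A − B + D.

19372894

A rooted plane tree on 16 nodes has 15 edges, and such trees are counted by C_15. So A = C_15 = 9694845.
By Knuth's characterisation, the stack-sortable permutations of length 10 are the 231-avoiders, numbering C_10. So B = C_10 = 16796.
Pairing 30 circle points by 15 non-crossing chords gives C_15 matchings. So D = C_15 = 9694845.
A − B + D = 9694845 − 16796 + 9694845 = 19372894.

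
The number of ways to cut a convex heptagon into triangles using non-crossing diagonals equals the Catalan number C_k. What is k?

Triangulations of a convex m-gon are counted by C_{m−2}; with m = 7 this is C_5.

5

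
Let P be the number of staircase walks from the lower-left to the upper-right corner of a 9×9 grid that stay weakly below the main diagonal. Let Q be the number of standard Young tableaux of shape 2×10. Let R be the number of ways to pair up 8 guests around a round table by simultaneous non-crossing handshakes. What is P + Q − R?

21644

Sub-diagonal monotone paths from (0,0) to (9,9) biject with Dyck paths of semilength 9, giving C_9. So P = C_9 = 4862.
Standard Young tableaux of shape 2×n are counted by C_n; here n = 10. So Q = C_10 = 16796.
Non-crossing handshake pairings of 2n people are counted by C_n; 8 people gives n = 4. So R = C_4 = 14.
P + Q − R = 4862 + 16796 − 14 = 21644.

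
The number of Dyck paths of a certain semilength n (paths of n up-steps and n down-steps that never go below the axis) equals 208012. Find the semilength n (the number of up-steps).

Dyck paths of semilength n are counted by C_n. The Catalan number equal to 208012 is C_12.

12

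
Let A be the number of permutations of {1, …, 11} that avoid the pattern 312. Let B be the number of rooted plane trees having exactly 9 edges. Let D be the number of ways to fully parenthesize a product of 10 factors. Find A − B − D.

49062

Permutations of [n] avoiding any single length-3 pattern are counted by C_n; here n = 11. So A = C_11 = 58786.
Rooted ordered trees with n edges are counted by C_n; here n = 9. So B = C_9 = 4862.
Bracketing 10 factors into binary products is counted by C_{10−1} = C_9. So D = C_9 = 4862.
A − B − D = 58786 − 4862 − 4862 = 49062.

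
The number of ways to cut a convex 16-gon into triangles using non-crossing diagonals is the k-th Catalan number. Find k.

14

The number of triangulations of a 16-gon is the Catalan number C_14 (index = sides − 2).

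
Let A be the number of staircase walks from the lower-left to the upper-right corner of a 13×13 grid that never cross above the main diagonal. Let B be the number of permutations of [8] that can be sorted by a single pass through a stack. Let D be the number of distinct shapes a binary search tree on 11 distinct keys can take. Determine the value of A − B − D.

682684

Monotone paths in an n×n grid that stay weakly below the diagonal are counted by C_n; here n = 13. So A = C_13 = 742900.
By Knuth's characterisation, the stack-sortable permutations of length 8 are the 231-avoiders, numbering C_8. So B = C_8 = 1430.
There are C_n binary search tree shapes on n keys; with n = 11 that is C_11. So D = C_11 = 58786.
A − B − D = 742900 − 1430 − 58786 = 682684.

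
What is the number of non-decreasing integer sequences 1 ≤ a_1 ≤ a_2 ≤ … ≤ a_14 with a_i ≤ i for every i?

Such sub-staircase sequences of length n are counted by C_n; here n = 14.
C_14 = C(28,14)/15 = 40116600/15 = 2674440.

2674440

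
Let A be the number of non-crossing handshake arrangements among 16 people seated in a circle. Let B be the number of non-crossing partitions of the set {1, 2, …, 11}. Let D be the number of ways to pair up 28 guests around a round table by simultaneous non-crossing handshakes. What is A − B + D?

Non-crossing handshake pairings of 2n people are counted by C_n; 16 people gives n = 8. So A = C_8 = 1430.
Non-crossing partitions of an n-element set are counted by C_n; here n = 11. So B = C_11 = 58786.
With 28 = 2·14 people, non-crossing handshake pairings are non-crossing perfect matchings on a circle, counted by C_14. So D = C_14 = 2674440.
A − B + D = 1430 − 58786 + 2674440 = 2617084.

2617084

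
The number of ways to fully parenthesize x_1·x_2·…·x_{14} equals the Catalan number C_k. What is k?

13

Ways to associate a product of 14 factors correspond to binary trees on 14 leaves, so the count is C_13.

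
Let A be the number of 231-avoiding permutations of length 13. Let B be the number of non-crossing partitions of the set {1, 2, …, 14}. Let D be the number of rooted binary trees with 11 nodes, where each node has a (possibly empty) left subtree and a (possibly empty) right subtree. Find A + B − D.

3358554

For any fixed pattern of length 3, the pattern-avoiding permutations of [13] number C_13. So A = C_13 = 742900.
Non-crossing partitions of an n-element set are counted by C_n; here n = 14. So B = C_14 = 2674440.
Binary trees (left/right distinguished) on n nodes are counted by C_n; here n = 11. So D = C_11 = 58786.
A + B − D = 742900 + 2674440 − 58786 = 3358554.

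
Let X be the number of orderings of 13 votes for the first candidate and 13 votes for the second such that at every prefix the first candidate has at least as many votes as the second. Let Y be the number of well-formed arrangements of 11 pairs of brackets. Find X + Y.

801686

Ballot sequences with n votes each where one side never trails are Dyck words, counted by C_n; here n = 13. So X = C_13 = 742900.
With 11 pairs the number of balanced bracket strings is the Catalan number C_11. So Y = C_11 = 58786.
X + Y = 742900 + 58786 = 801686.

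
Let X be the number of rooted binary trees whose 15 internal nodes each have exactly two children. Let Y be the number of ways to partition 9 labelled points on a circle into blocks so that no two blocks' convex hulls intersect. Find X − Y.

9689983

Full binary trees with n internal nodes are counted by C_n; here n = 15. So X = C_15 = 9694845.
Non-crossing partitions of an n-element set are counted by C_n; here n = 9. So Y = C_9 = 4862.
X − Y = 9694845 − 4862 = 9689983.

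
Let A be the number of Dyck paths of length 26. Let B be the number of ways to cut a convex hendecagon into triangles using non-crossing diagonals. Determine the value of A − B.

738038

A Dyck path with 13 up-steps and 13 down-steps has semilength 13, so there are C_13 of them. So A = C_13 = 742900.
Triangulations of a convex m-gon are counted by C_{m−2}; with m = 11 this is C_9. So B = C_9 = 4862.
A − B = 742900 − 4862 = 738038.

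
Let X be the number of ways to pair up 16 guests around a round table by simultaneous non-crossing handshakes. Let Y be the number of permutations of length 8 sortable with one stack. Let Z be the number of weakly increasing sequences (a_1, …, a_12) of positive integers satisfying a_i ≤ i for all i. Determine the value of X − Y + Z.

208012

Non-crossing handshake pairings of 2n people are counted by C_n; 16 people gives n = 8. So X = C_8 = 1430.
By Knuth's characterisation, the stack-sortable permutations of length 8 are the 231-avoiders, numbering C_8. So Y = C_8 = 1430.
Such sub-staircase sequences of length n are counted by C_n; here n = 12. So Z = C_12 = 208012.
X − Y + Z = 1430 − 1430 + 208012 = 208012.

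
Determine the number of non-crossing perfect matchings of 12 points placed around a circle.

Non-crossing perfect matchings of 2n points on a circle are counted by C_n; with 12 points, n = 6.
C_6 = C(12,6)/7 = 924/7 = 132.

132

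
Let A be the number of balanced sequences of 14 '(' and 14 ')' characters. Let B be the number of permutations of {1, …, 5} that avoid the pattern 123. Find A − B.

2674398

A balanced arrangement of 14 bracket pairs is a Dyck word of semilength 14, so the count is C_14. So A = C_14 = 2674440.
For any fixed pattern of length 3, the pattern-avoiding permutations of [5] number C_5. So B = C_5 = 42.
A − B = 2674440 − 42 = 2674398.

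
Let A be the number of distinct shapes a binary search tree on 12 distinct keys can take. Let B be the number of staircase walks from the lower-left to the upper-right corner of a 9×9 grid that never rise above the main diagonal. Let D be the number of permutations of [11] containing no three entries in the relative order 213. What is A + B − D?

Rooted binary trees with 12 nodes (each child slot possibly empty) number C_12. So A = C_12 = 208012.
Monotone paths in an n×n grid that stay weakly below the diagonal are counted by C_n; here n = 9. So B = C_9 = 4862.
Permutations of [n] avoiding any single length-3 pattern are counted by C_n; here n = 11. So D = C_11 = 58786.
A + B − D = 208012 + 4862 − 58786 = 154088.

154088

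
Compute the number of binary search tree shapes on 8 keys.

There are C_n binary search tree shapes on n keys; with n = 8 that is C_8.
C_8 = 1430.

1430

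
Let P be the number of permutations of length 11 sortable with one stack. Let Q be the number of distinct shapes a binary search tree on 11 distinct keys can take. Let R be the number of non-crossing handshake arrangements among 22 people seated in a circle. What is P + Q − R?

58786

Stack-sortable permutations are exactly the 231-avoiding ones, counted by C_n; here n = 11. So P = C_11 = 58786.
Rooted binary trees with 11 nodes (each child slot possibly empty) number C_11. So Q = C_11 = 58786.
Non-crossing handshake pairings of 2n people are counted by C_n; 22 people gives n = 11. So R = C_11 = 58786.
P + Q − R = 58786 + 58786 − 58786 = 58786.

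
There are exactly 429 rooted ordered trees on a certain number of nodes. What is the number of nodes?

8

Rooted ordered trees on m nodes are counted by C_{m−1}; 429 = C_7.
So the index is 7, and the number of nodes is 7 + 1 = 8.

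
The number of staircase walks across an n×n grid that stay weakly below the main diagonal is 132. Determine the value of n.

6

Such diagonal-avoiding paths in an n×n grid are counted by C_n. Since C_6 = 132, the index is 6.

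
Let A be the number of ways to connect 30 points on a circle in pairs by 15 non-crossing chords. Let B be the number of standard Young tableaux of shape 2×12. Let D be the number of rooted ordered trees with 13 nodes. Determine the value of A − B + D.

Pairing 30 circle points by 15 non-crossing chords gives C_15 matchings. So A = C_15 = 9694845.
By the hook-length formula (or a Dyck-path bijection), SYT of shape 2×12 number C_12. So B = C_12 = 208012.
A rooted plane tree on 13 nodes has 12 edges, and such trees are counted by C_12. So D = C_12 = 208012.
A − B + D = 9694845 − 208012 + 208012 = 9694845.

9694845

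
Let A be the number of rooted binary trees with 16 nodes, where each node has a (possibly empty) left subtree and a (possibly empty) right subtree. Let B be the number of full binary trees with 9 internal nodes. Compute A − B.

35352808

Rooted binary trees with 16 nodes (each child slot possibly empty) number C_16. So A = C_16 = 35357670.
The number of full binary trees on 9 internal nodes is the Catalan number C_9. So B = C_9 = 4862.
A − B = 35357670 − 4862 = 35352808.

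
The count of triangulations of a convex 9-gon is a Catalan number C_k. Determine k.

7

The number of triangulations of a 9-gon is the Catalan number C_7 (index = sides − 2).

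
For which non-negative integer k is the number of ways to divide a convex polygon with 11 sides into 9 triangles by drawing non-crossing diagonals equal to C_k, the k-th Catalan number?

9

The number of triangulations of an 11-gon is the Catalan number C_9 (index = sides − 2).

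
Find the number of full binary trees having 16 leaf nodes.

9694845

Full binary trees with 16 leaves have 16−1 = 15 internal nodes, so there are C_15 of them.
C_15 = C(30,15)/16 = 155117520/16 = 9694845.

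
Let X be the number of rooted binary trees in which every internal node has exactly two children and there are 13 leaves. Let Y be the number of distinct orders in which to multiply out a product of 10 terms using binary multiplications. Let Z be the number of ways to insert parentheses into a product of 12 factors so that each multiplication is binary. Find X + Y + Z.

271660

A full binary tree with L leaves has L−1 internal nodes and is counted by C_{L−1}; L = 13 gives C_12. So X = C_12 = 208012.
Parenthesizations of m factors correspond to full binary trees with m leaves, counted by C_{m−1}; m = 10 gives C_9. So Y = C_9 = 4862.
Ways to associate a product of 12 factors correspond to binary trees on 12 leaves, so the count is C_11. So Z = C_11 = 58786.
X + Y + Z = 208012 + 4862 + 58786 = 271660.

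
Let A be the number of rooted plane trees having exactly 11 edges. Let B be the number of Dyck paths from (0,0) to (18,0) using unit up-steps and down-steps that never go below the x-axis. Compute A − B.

53924

Rooted ordered trees with n edges are counted by C_n; here n = 11. So A = C_11 = 58786.
A Dyck path with 9 up-steps and 9 down-steps has semilength 9, so there are C_9 of them. So B = C_9 = 4862.
A − B = 58786 − 4862 = 53924.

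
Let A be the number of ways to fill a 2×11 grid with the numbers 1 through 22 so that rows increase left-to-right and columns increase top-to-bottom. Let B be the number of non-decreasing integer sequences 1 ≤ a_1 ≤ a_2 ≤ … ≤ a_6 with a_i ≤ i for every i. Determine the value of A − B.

By the hook-length formula (or a Dyck-path bijection), SYT of shape 2×11 number C_11. So A = C_11 = 58786.
Weakly increasing sequences with a_i ≤ i biject with Dyck paths of semilength 6, so there are C_6. So B = C_6 = 132.
A − B = 58786 − 132 = 58654.

58654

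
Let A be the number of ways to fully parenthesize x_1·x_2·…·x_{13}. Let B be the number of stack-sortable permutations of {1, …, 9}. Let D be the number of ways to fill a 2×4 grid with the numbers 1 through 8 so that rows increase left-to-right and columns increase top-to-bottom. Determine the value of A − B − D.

203136

Parenthesizations of m factors correspond to full binary trees with m leaves, counted by C_{m−1}; m = 13 gives C_12. So A = C_12 = 208012.
By Knuth's characterisation, the stack-sortable permutations of length 9 are the 231-avoiders, numbering C_9. So B = C_9 = 4862.
By the hook-length formula (or a Dyck-path bijection), SYT of shape 2×4 number C_4. So D = C_4 = 14.
A − B − D = 208012 − 4862 − 14 = 203136.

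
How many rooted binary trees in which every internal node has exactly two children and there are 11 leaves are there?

16796

Full binary trees with 11 leaves have 11−1 = 10 internal nodes, so there are C_10 of them.
C_10 = C(20,10)/11 = 184756/11 = 16796.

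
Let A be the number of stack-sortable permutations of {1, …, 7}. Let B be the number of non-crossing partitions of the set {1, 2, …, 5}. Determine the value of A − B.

By Knuth's characterisation, the stack-sortable permutations of length 7 are the 231-avoiders, numbering C_7. So A = C_7 = 429.
The non-crossing partitions of [5] form a lattice of size C_5. So B = C_5 = 42.
A − B = 429 − 42 = 387.

387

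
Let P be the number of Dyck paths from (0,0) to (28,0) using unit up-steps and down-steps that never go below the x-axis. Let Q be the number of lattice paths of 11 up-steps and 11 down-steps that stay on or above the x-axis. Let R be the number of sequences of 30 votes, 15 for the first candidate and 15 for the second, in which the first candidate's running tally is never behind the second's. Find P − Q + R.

Dyck paths of semilength n (length 2n) are counted by C_n; here n = 14. So P = C_14 = 2674440.
Dyck paths of semilength n (length 2n) are counted by C_n; here n = 11. So Q = C_11 = 58786.
Reading a vote for the leader as '(' and for the other as ')' turns such a sequence into a balanced string of 15 pairs, so the count is C_15. So R = C_15 = 9694845.
P − Q + R = 2674440 − 58786 + 9694845 = 12310499.

12310499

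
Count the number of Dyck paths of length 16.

1430

Dyck paths of semilength n (length 2n) are counted by C_n; here n = 8.
C_8 = C_7 · 2(2·7+1)/(7+2) = 429 · 30/9 = 1430.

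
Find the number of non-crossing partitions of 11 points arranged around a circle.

Non-crossing partitions of an n-element set are counted by C_n; here n = 11.
C_11 = C_10 · 2(2·10+1)/(10+2) = 16796 · 42/12 = 58786.

58786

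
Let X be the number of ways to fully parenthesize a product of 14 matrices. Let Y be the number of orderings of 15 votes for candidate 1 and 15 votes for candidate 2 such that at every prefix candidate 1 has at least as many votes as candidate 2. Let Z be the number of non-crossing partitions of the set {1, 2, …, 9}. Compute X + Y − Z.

Ways to associate a product of 14 factors correspond to binary trees on 14 leaves, so the count is C_13. So X = C_13 = 742900.
Reading a vote for the leader as '(' and for the other as ')' turns such a sequence into a balanced string of 15 pairs, so the count is C_15. So Y = C_15 = 9694845.
The non-crossing partitions of [9] form a lattice of size C_9. So Z = C_9 = 4862.
X + Y − Z = 742900 + 9694845 − 4862 = 10432883.

10432883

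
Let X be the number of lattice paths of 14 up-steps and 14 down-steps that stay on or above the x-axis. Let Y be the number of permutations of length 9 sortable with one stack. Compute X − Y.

2669578

A Dyck path with 14 up-steps and 14 down-steps has semilength 14, so there are C_14 of them. So X = C_14 = 2674440.
By Knuth's characterisation, the stack-sortable permutations of length 9 are the 231-avoiders, numbering C_9. So Y = C_9 = 4862.
X − Y = 2674440 − 4862 = 2669578.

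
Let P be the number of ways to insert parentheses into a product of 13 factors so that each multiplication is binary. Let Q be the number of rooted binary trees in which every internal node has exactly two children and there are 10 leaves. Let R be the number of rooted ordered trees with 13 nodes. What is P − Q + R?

411162

Parenthesizations of m factors correspond to full binary trees with m leaves, counted by C_{m−1}; m = 13 gives C_12. So P = C_12 = 208012.
Full binary trees with 10 leaves have 10−1 = 9 internal nodes, so there are C_9 of them. So Q = C_9 = 4862.
A rooted plane tree on 13 nodes has 12 edges, and such trees are counted by C_12. So R = C_12 = 208012.
P − Q + R = 208012 − 4862 + 208012 = 411162.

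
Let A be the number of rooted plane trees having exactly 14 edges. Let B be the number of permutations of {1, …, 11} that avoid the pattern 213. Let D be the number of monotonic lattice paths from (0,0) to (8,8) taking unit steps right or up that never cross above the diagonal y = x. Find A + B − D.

A rooted plane tree with 14 edges has 15 nodes, and the count is C_14. So A = C_14 = 2674440.
Permutations of [n] avoiding any single length-3 pattern are counted by C_n; here n = 11. So B = C_11 = 58786.
Sub-diagonal monotone paths from (0,0) to (8,8) biject with Dyck paths of semilength 8, giving C_8. So D = C_8 = 1430.
A + B − D = 2674440 + 58786 − 1430 = 2731796.

2731796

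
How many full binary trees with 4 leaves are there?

Full binary trees with 4 leaves have 4−1 = 3 internal nodes, so there are C_3 of them.
C_3 = 5.

5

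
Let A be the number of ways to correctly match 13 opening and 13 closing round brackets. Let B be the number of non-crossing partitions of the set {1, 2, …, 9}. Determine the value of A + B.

747762

With 13 pairs the number of balanced bracket strings is the Catalan number C_13. So A = C_13 = 742900.
Non-crossing partitions of an n-element set are counted by C_n; here n = 9. So B = C_9 = 4862.
A + B = 742900 + 4862 = 747762.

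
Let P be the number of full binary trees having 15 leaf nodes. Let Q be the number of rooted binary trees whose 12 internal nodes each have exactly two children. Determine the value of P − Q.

2466428

Full binary trees with 15 leaves have 15−1 = 14 internal nodes, so there are C_14 of them. So P = C_14 = 2674440.
Full binary trees with n internal nodes are counted by C_n; here n = 12. So Q = C_12 = 208012.
P − Q = 2674440 − 208012 = 2466428.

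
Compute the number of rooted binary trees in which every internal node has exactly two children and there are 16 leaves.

9694845

A full binary tree with L leaves has L−1 internal nodes and is counted by C_{L−1}; L = 16 gives C_15.
C_15 = C_14 · 2(2·14+1)/(14+2) = 2674440 · 58/16 = 9694845.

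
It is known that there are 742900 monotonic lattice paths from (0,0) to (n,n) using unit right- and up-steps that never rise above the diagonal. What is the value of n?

Such diagonal-avoiding paths in an n×n grid are counted by C_n, and C_13 = 742900.

13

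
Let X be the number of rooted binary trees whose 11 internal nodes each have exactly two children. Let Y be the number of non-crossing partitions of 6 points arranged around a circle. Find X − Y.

The number of full binary trees on 11 internal nodes is the Catalan number C_11. So X = C_11 = 58786.
The non-crossing partitions of [6] form a lattice of size C_6. So Y = C_6 = 132.
X − Y = 58786 − 132 = 58654.

58654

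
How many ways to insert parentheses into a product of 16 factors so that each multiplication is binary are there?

Bracketing 16 factors into binary products is counted by C_{16−1} = C_15.
C_15 = C(30,15)/16 = 155117520/16 = 9694845.

9694845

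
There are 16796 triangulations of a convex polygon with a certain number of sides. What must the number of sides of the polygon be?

Triangulations of a convex m-gon are counted by C_{m−2}, and C_10 = 16796.
So m − 2 = 10, giving m = 12 sides.

12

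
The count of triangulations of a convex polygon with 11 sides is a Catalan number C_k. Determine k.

The number of triangulations of an 11-gon is the Catalan number C_9 (index = sides − 2).

9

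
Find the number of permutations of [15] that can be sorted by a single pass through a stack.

9694845

Stack-sortable permutations are exactly the 231-avoiding ones, counted by C_n; here n = 15.
C_15 = 9694845.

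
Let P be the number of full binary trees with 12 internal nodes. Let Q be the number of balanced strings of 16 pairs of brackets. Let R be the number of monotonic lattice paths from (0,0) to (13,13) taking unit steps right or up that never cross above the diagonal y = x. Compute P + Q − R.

34822782

Full binary trees with n internal nodes are counted by C_n; here n = 12. So P = C_12 = 208012.
A balanced arrangement of 16 bracket pairs is a Dyck word of semilength 16, so the count is C_16. So Q = C_16 = 35357670.
Sub-diagonal monotone paths from (0,0) to (13,13) biject with Dyck paths of semilength 13, giving C_13. So R = C_13 = 742900.
P + Q − R = 208012 + 35357670 − 742900 = 34822782.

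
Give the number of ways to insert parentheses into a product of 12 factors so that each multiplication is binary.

58786

Parenthesizations of m factors correspond to full binary trees with m leaves, counted by C_{m−1}; m = 12 gives C_11.
C_11 = 58786.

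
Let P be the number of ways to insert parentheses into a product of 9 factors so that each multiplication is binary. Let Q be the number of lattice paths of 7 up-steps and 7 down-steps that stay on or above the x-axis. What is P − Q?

1001

Parenthesizations of m factors correspond to full binary trees with m leaves, counted by C_{m−1}; m = 9 gives C_8. So P = C_8 = 1430.
Dyck paths of semilength n (length 2n) are counted by C_n; here n = 7. So Q = C_7 = 429.
P − Q = 1430 − 429 = 1001.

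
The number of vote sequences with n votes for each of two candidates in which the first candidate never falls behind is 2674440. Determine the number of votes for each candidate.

14

Such ballot sequences with n votes each are counted by C_n; 2674440 = C_14.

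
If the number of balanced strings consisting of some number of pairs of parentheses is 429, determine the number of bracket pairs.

Balanced strings of n bracket-pairs are counted by C_n, and C_7 = 429.

7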